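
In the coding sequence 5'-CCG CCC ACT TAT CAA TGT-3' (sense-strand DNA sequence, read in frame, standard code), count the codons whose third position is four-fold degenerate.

Codon 1 CCG (Pro): third position 4-fold.
Codon 2 CCC (Pro): third position 4-fold.
Codon 3 ACT (Thr): third position 4-fold.
Codon 4 TAT (Tyr): third position 2-fold.
Codon 5 CAA (Gln): third position 2-fold.
Codon 6 TGT (Cys): third position 2-fold.
Four-fold degenerate third positions: 3.

3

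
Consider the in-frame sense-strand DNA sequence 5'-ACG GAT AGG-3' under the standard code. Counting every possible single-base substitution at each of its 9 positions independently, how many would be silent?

6

Codon 1 (ACG, Thr): 3 synonymous substitutions.
Codon 2 (GAT, Asp): 1 synonymous substitution.
Codon 3 (AGG, Arg): 2 synonymous substitutions.
Total: 3 + 1 + 2 = 6.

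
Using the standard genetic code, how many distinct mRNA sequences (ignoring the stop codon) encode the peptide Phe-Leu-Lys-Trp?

Phe: 2 codons.
Leu: 6 codons.
Lys: 2 codons.
Trp: 1 codon.
2 × 6 × 2 × 1 = 24.

24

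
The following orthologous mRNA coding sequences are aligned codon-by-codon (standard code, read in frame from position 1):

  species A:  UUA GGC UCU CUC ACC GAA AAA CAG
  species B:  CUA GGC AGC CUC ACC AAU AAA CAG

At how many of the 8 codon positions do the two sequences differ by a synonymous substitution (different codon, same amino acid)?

Codon 1: UUA Leu / CUA Leu — synonymous.
Codon 2: GGC Gly / GGC Gly — identical.
Codon 3: UCU Ser / AGC Ser — synonymous.
Codon 4: CUC Leu / CUC Leu — identical.
Codon 5: ACC Thr / ACC Thr — identical.
Codon 6: GAA Glu / AAU Asn — nonsynonymous.
Codon 7: AAA Lys / AAA Lys — identical.
Codon 8: CAG Gln / CAG Gln — identical.
Synonymous differences: 2.

2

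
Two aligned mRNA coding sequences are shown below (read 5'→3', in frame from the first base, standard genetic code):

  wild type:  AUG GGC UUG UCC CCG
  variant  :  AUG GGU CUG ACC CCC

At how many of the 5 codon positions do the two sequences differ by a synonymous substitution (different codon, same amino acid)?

Codon 1: AUG Met / AUG Met — identical.
Codon 2: GGC Gly / GGU Gly — synonymous.
Codon 3: UUG Leu / CUG Leu — synonymous.
Codon 4: UCC Ser / ACC Thr — nonsynonymous.
Codon 5: CCG Pro / CCC Pro — synonymous.
Synonymous differences: 3.

3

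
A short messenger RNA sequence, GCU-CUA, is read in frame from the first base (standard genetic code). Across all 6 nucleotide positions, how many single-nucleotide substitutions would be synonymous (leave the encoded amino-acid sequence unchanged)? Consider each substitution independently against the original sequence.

7

Codon 1 (GCU, Ala): 3 synonymous substitutions.
Codon 2 (CUA, Leu): 4 synonymous substitutions.
Total: 3 + 4 = 7.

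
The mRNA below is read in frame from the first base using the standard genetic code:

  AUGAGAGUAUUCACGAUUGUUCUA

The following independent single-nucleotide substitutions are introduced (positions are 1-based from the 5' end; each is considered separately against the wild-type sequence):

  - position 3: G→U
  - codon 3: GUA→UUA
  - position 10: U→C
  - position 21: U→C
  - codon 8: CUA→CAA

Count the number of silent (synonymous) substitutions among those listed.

1

Codon 1: AUG (Met) → AUU (Ile) — missense.
Codon 3: GUA (Val) → UUA (Leu) — missense.
Codon 4: UUC (Phe) → CUC (Leu) — missense.
Codon 7: GUU (Val) → GUC (Val) — synonymous.
Codon 8: CUA (Leu) → CAA (Gln) — missense.
Synonymous: 1 of 5.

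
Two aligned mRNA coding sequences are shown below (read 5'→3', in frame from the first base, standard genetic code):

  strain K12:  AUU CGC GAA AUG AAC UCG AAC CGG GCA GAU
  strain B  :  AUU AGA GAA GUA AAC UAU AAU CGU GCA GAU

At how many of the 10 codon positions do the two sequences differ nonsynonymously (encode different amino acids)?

2

Codon 1: AUU Ile / AUU Ile — identical.
Codon 2: CGC Arg / AGA Arg — synonymous.
Codon 3: GAA Glu / GAA Glu — identical.
Codon 4: AUG Met / GUA Val — nonsynonymous.
Codon 5: AAC Asn / AAC Asn — identical.
Codon 6: UCG Ser / UAU Tyr — nonsynonymous.
Codon 7: AAC Asn / AAU Asn — synonymous.
Codon 8: CGG Arg / CGU Arg — synonymous.
Codon 9: GCA Ala / GCA Ala — identical.
Codon 10: GAU Asp / GAU Asp — identical.
Nonsynonymous differences: 2.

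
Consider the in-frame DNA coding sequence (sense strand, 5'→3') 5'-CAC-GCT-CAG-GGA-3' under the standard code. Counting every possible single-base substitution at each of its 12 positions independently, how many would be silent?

8

Codon 1 (CAC, His): 1 synonymous substitution.
Codon 2 (GCT, Ala): 3 synonymous substitutions.
Codon 3 (CAG, Gln): 1 synonymous substitution.
Codon 4 (GGA, Gly): 3 synonymous substitutions.
Total: 1 + 3 + 1 + 3 = 8.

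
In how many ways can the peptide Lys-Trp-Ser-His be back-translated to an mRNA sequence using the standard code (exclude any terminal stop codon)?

Lys: 2 codons.
Trp: 1 codon.
Ser: 6 codons.
His: 2 codons.
2 × 1 × 6 × 2 = 24.

24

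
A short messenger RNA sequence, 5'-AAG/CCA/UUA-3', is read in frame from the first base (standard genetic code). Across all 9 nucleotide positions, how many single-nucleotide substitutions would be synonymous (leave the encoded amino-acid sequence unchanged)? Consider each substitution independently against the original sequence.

6

Codon 1 (AAG, Lys): 1 synonymous substitution.
Codon 2 (CCA, Pro): 3 synonymous substitutions.
Codon 3 (UUA, Leu): 2 synonymous substitutions.
Total: 1 + 3 + 2 = 6.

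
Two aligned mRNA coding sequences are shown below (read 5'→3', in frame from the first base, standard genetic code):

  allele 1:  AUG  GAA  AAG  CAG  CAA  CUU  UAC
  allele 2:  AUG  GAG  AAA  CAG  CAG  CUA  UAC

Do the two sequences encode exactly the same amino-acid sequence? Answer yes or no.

yes

Codon 1: AUG Met / AUG Met — identical.
Codon 2: GAA Glu / GAG Glu — synonymous.
Codon 3: AAG Lys / AAA Lys — synonymous.
Codon 4: CAG Gln / CAG Gln — identical.
Codon 5: CAA Gln / CAG Gln — synonymous.
Codon 6: CUU Leu / CUA Leu — synonymous.
Codon 7: UAC Tyr / UAC Tyr — identical.
Nonsynonymous differences: 0 → same protein.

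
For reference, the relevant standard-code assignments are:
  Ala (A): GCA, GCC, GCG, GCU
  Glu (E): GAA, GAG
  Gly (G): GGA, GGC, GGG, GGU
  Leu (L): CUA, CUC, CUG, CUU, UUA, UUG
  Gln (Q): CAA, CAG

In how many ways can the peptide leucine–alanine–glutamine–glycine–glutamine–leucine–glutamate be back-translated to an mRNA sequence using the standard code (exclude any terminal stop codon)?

4608

Leu: 6 codons.
Ala: 4 codons.
Gln: 2 codons.
Gly: 4 codons.
Gln: 2 codons.
Leu: 6 codons.
Glu: 2 codons.
6 × 4 × 2 × 4 × 2 × 6 × 2 = 4608.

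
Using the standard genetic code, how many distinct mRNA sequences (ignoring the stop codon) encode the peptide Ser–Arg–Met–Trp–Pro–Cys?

Ser: 6 codons.
Arg: 6 codons.
Met: 1 codon.
Trp: 1 codon.
Pro: 4 codons.
Cys: 2 codons.
6 × 6 × 1 × 1 × 4 × 2 = 288.

288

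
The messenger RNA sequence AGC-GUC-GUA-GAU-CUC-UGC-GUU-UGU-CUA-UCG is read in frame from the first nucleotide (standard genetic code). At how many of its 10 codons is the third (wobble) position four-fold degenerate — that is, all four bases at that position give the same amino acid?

Codon 1 AGC (Ser): third position 2-fold.
Codon 2 GUC (Val): third position 4-fold.
Codon 3 GUA (Val): third position 4-fold.
Codon 4 GAU (Asp): third position 2-fold.
Codon 5 CUC (Leu): third position 4-fold.
Codon 6 UGC (Cys): third position 2-fold.
Codon 7 GUU (Val): third position 4-fold.
Codon 8 UGU (Cys): third position 2-fold.
Codon 9 CUA (Leu): third position 4-fold.
Codon 10 UCG (Ser): third position 4-fold.
Four-fold degenerate third positions: 6.

6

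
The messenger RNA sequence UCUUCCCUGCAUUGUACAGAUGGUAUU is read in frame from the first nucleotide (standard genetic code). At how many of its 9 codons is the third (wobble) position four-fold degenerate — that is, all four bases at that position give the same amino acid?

Codon 1 UCU (Ser): third position 4-fold.
Codon 2 UCC (Ser): third position 4-fold.
Codon 3 CUG (Leu): third position 4-fold.
Codon 4 CAU (His): third position 2-fold.
Codon 5 UGU (Cys): third position 2-fold.
Codon 6 ACA (Thr): third position 4-fold.
Codon 7 GAU (Asp): third position 2-fold.
Codon 8 GGU (Gly): third position 4-fold.
Codon 9 AUU (Ile): third position 3-fold.
Four-fold degenerate third positions: 5.

5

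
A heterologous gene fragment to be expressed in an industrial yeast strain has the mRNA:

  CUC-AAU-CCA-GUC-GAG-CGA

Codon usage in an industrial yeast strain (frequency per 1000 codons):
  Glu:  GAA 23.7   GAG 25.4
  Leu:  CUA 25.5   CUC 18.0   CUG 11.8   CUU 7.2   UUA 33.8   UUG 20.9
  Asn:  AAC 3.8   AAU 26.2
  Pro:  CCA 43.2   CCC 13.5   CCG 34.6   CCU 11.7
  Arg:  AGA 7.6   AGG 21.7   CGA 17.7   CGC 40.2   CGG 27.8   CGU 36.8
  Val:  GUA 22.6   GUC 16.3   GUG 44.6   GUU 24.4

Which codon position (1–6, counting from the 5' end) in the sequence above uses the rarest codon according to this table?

Codon 1 CUC (Leu): 18.0 per 1000.
Codon 2 AAU (Asn): 26.2 per 1000.
Codon 3 CCA (Pro): 43.2 per 1000.
Codon 4 GUC (Val): 16.3 per 1000.
Codon 5 GAG (Glu): 25.4 per 1000.
Codon 6 CGA (Arg): 17.7 per 1000.
Lowest frequency is 16.3 at codon 4.

4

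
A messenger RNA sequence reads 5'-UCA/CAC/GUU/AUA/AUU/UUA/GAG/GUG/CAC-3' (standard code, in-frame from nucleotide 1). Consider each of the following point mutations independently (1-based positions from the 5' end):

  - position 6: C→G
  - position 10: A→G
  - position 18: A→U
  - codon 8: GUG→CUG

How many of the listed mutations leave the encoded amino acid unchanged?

0

Codon 2: CAC (His) → CAG (Gln) — missense.
Codon 4: AUA (Ile) → GUA (Val) — missense.
Codon 6: UUA (Leu) → UUU (Phe) — missense.
Codon 8: GUG (Val) → CUG (Leu) — missense.
Synonymous: 0 of 4.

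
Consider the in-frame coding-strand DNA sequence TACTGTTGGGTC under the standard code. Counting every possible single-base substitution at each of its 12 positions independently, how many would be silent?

Codon 1 (TAC, Tyr): 1 synonymous substitution.
Codon 2 (TGT, Cys): 1 synonymous substitution.
Codon 3 (TGG, Trp): 0 synonymous substitutions.
Codon 4 (GTC, Val): 3 synonymous substitutions.
Total: 1 + 1 + 0 + 3 = 5.

5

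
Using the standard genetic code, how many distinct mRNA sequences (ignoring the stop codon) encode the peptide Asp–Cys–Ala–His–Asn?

64

Asp: 2 codons.
Cys: 2 codons.
Ala: 4 codons.
His: 2 codons.
Asn: 2 codons.
2 × 2 × 4 × 2 × 2 = 64.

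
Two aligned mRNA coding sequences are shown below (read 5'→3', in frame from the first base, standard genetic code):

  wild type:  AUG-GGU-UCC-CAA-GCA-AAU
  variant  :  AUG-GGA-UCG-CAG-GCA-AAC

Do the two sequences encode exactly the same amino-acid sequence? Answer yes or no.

Codon 1: AUG Met / AUG Met — identical.
Codon 2: GGU Gly / GGA Gly — synonymous.
Codon 3: UCC Ser / UCG Ser — synonymous.
Codon 4: CAA Gln / CAG Gln — synonymous.
Codon 5: GCA Ala / GCA Ala — identical.
Codon 6: AAU Asn / AAC Asn — synonymous.
Nonsynonymous differences: 0 → same protein.

yes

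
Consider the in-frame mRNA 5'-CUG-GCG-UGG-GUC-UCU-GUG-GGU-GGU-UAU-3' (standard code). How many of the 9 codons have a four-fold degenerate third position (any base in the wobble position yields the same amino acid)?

Codon 1 CUG (Leu): third position 4-fold.
Codon 2 GCG (Ala): third position 4-fold.
Codon 3 UGG (Trp): third position 1-fold.
Codon 4 GUC (Val): third position 4-fold.
Codon 5 UCU (Ser): third position 4-fold.
Codon 6 GUG (Val): third position 4-fold.
Codon 7 GGU (Gly): third position 4-fold.
Codon 8 GGU (Gly): third position 4-fold.
Codon 9 UAU (Tyr): third position 2-fold.
Four-fold degenerate third positions: 7.

7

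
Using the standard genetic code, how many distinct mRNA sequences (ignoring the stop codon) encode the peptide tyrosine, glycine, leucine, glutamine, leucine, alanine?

Tyr: 2 codons.
Gly: 4 codons.
Leu: 6 codons.
Gln: 2 codons.
Leu: 6 codons.
Ala: 4 codons.
2 × 4 × 6 × 2 × 6 × 4 = 2304.

2304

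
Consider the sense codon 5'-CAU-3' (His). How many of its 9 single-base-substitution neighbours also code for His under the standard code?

1

Position 1: none → 0 synonymous.
Position 2: none → 0 synonymous.
Position 3: CAC → 1 synonymous.
Total: 0 + 0 + 1 = 1.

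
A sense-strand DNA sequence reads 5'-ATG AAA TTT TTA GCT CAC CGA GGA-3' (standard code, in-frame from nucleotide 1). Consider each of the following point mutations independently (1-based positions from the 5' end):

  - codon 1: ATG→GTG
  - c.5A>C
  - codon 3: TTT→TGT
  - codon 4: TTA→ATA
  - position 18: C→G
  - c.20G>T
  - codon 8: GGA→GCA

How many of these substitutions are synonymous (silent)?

0

Codon 1: ATG (Met) → GTG (Val) — missense.
Codon 2: AAA (Lys) → ACA (Thr) — missense.
Codon 3: TTT (Phe) → TGT (Cys) — missense.
Codon 4: TTA (Leu) → ATA (Ile) — missense.
Codon 6: CAC (His) → CAG (Gln) — missense.
Codon 7: CGA (Arg) → CTA (Leu) — missense.
Codon 8: GGA (Gly) → GCA (Ala) — missense.
Synonymous: 0 of 7.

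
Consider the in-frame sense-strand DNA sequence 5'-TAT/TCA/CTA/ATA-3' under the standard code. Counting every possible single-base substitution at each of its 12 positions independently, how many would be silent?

10

Codon 1 (TAT, Tyr): 1 synonymous substitution.
Codon 2 (TCA, Ser): 3 synonymous substitutions.
Codon 3 (CTA, Leu): 4 synonymous substitutions.
Codon 4 (ATA, Ile): 2 synonymous substitutions.
Total: 1 + 3 + 4 + 2 = 10.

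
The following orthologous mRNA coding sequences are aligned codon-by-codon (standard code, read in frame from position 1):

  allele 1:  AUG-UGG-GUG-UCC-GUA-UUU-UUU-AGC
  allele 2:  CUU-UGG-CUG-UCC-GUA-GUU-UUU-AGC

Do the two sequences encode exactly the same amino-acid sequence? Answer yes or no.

no

Codon 1: AUG Met / CUU Leu — nonsynonymous.
Codon 2: UGG Trp / UGG Trp — identical.
Codon 3: GUG Val / CUG Leu — nonsynonymous.
Codon 4: UCC Ser / UCC Ser — identical.
Codon 5: GUA Val / GUA Val — identical.
Codon 6: UUU Phe / GUU Val — nonsynonymous.
Codon 7: UUU Phe / UUU Phe — identical.
Codon 8: AGC Ser / AGC Ser — identical.
Nonsynonymous differences: 3 → different protein.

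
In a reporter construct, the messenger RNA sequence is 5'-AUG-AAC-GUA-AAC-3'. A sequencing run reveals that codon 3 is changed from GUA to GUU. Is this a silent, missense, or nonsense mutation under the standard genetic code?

Position 9 falls in codon 3: GUA → Val.
After the substitution the codon is GUU → Val.
Both encode Val, so the change is synonymous.

silent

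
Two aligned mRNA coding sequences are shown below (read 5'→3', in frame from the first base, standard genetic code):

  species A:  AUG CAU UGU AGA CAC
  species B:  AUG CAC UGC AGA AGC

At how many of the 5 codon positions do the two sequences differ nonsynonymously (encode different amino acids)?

Codon 1: AUG Met / AUG Met — identical.
Codon 2: CAU His / CAC His — synonymous.
Codon 3: UGU Cys / UGC Cys — synonymous.
Codon 4: AGA Arg / AGA Arg — identical.
Codon 5: CAC His / AGC Ser — nonsynonymous.
Nonsynonymous differences: 1.

1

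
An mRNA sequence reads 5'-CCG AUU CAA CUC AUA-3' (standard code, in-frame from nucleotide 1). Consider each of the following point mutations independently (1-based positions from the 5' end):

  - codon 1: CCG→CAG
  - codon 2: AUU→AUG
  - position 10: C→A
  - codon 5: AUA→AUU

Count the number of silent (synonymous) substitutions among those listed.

Codon 1: CCG (Pro) → CAG (Gln) — missense.
Codon 2: AUU (Ile) → AUG (Met) — missense.
Codon 4: CUC (Leu) → AUC (Ile) — missense.
Codon 5: AUA (Ile) → AUU (Ile) — synonymous.
Synonymous: 1 of 4.

1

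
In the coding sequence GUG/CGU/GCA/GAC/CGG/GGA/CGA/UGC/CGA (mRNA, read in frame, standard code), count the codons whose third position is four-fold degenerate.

Codon 1 GUG (Val): third position 4-fold.
Codon 2 CGU (Arg): third position 4-fold.
Codon 3 GCA (Ala): third position 4-fold.
Codon 4 GAC (Asp): third position 2-fold.
Codon 5 CGG (Arg): third position 4-fold.
Codon 6 GGA (Gly): third position 4-fold.
Codon 7 CGA (Arg): third position 4-fold.
Codon 8 UGC (Cys): third position 2-fold.
Codon 9 CGA (Arg): third position 4-fold.
Four-fold degenerate third positions: 7.

7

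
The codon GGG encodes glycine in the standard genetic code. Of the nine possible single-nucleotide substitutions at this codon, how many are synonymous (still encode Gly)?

3

Position 1: none → 0 synonymous.
Position 2: none → 0 synonymous.
Position 3: GGT, GGC, GGA → 3 synonymous.
Total: 0 + 0 + 3 = 3.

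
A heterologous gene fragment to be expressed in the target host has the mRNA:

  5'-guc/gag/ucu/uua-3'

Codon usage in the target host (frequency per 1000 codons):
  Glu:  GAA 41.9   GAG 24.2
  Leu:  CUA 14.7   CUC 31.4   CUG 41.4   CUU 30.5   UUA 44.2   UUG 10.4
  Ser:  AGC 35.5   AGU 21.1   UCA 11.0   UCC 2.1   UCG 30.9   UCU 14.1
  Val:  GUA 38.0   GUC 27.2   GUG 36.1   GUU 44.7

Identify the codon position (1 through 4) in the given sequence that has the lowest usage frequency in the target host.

3

Codon 1 GUC (Val): 27.2 per 1000.
Codon 2 GAG (Glu): 24.2 per 1000.
Codon 3 UCU (Ser): 14.1 per 1000.
Codon 4 UUA (Leu): 44.2 per 1000.
Lowest frequency is 14.1 at codon 3.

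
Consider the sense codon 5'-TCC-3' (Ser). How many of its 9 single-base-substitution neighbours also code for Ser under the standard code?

3

Position 1: none → 0 synonymous.
Position 2: none → 0 synonymous.
Position 3: TCT, TCA, TCG → 3 synonymous.
Total: 0 + 0 + 3 = 3.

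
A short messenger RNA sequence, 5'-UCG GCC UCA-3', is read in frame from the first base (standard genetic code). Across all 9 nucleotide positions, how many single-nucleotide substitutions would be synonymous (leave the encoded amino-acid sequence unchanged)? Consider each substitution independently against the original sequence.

Codon 1 (UCG, Ser): 3 synonymous substitutions.
Codon 2 (GCC, Ala): 3 synonymous substitutions.
Codon 3 (UCA, Ser): 3 synonymous substitutions.
Total: 3 + 3 + 3 = 9.

9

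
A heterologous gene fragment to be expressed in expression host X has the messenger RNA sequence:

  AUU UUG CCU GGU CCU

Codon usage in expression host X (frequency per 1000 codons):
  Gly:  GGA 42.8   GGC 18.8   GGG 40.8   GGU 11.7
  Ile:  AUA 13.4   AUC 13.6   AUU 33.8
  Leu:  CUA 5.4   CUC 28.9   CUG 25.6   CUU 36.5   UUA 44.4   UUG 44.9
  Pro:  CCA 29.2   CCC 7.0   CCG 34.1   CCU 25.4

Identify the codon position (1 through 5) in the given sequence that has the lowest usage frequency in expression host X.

Codon 1 AUU (Ile): 33.8 per 1000.
Codon 2 UUG (Leu): 44.9 per 1000.
Codon 3 CCU (Pro): 25.4 per 1000.
Codon 4 GGU (Gly): 11.7 per 1000.
Codon 5 CCU (Pro): 25.4 per 1000.
Lowest frequency is 11.7 at codon 4.

4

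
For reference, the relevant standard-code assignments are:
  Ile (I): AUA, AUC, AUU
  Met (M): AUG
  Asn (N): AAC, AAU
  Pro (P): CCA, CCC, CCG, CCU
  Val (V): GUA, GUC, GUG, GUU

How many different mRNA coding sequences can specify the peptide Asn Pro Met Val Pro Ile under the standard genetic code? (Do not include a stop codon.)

384

Asn: 2 codons.
Pro: 4 codons.
Met: 1 codon.
Val: 4 codons.
Pro: 4 codons.
Ile: 3 codons.
2 × 4 × 1 × 4 × 4 × 3 = 384.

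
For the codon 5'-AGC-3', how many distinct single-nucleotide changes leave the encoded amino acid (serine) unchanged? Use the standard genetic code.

Position 1: none → 0 synonymous.
Position 2: none → 0 synonymous.
Position 3: AGU → 1 synonymous.
Total: 0 + 0 + 1 = 1.

1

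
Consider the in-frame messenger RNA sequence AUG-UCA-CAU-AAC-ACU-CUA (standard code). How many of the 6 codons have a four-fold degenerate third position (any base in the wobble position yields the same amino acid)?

3

Codon 1 AUG (Met): third position 1-fold.
Codon 2 UCA (Ser): third position 4-fold.
Codon 3 CAU (His): third position 2-fold.
Codon 4 AAC (Asn): third position 2-fold.
Codon 5 ACU (Thr): third position 4-fold.
Codon 6 CUA (Leu): third position 4-fold.
Four-fold degenerate third positions: 3.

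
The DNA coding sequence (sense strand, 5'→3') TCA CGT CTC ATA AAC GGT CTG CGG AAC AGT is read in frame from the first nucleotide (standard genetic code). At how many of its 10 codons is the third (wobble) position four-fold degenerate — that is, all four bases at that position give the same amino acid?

Codon 1 TCA (Ser): third position 4-fold.
Codon 2 CGT (Arg): third position 4-fold.
Codon 3 CTC (Leu): third position 4-fold.
Codon 4 ATA (Ile): third position 3-fold.
Codon 5 AAC (Asn): third position 2-fold.
Codon 6 GGT (Gly): third position 4-fold.
Codon 7 CTG (Leu): third position 4-fold.
Codon 8 CGG (Arg): third position 4-fold.
Codon 9 AAC (Asn): third position 2-fold.
Codon 10 AGT (Ser): third position 2-fold.
Four-fold degenerate third positions: 6.

6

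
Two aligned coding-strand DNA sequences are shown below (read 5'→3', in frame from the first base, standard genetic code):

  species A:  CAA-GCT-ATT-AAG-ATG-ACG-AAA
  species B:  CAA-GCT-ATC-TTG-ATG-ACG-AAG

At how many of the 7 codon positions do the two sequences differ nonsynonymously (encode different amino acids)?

1

Codon 1: CAA Gln / CAA Gln — identical.
Codon 2: GCT Ala / GCT Ala — identical.
Codon 3: ATT Ile / ATC Ile — synonymous.
Codon 4: AAG Lys / TTG Leu — nonsynonymous.
Codon 5: ATG Met / ATG Met — identical.
Codon 6: ACG Thr / ACG Thr — identical.
Codon 7: AAA Lys / AAG Lys — synonymous.
Nonsynonymous differences: 1.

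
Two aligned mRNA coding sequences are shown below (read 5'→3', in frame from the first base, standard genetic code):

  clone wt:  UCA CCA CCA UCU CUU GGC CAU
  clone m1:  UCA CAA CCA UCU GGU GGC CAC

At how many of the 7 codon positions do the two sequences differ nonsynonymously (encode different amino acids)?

Codon 1: UCA Ser / UCA Ser — identical.
Codon 2: CCA Pro / CAA Gln — nonsynonymous.
Codon 3: CCA Pro / CCA Pro — identical.
Codon 4: UCU Ser / UCU Ser — identical.
Codon 5: CUU Leu / GGU Gly — nonsynonymous.
Codon 6: GGC Gly / GGC Gly — identical.
Codon 7: CAU His / CAC His — synonymous.
Nonsynonymous differences: 2.

2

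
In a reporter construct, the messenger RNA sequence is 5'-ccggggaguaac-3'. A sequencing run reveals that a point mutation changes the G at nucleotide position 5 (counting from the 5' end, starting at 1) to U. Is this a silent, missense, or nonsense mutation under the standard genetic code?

Position 5 falls in codon 2: GGG → Gly.
After the substitution the codon is GUG → Val.
Gly ≠ Val, so this is a missense mutation.

missense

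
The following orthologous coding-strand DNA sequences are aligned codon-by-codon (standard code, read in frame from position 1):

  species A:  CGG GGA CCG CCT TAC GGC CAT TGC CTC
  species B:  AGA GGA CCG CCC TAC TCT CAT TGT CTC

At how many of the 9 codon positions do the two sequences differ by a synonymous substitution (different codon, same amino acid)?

3

Codon 1: CGG Arg / AGA Arg — synonymous.
Codon 2: GGA Gly / GGA Gly — identical.
Codon 3: CCG Pro / CCG Pro — identical.
Codon 4: CCT Pro / CCC Pro — synonymous.
Codon 5: TAC Tyr / TAC Tyr — identical.
Codon 6: GGC Gly / TCT Ser — nonsynonymous.
Codon 7: CAT His / CAT His — identical.
Codon 8: TGC Cys / TGT Cys — synonymous.
Codon 9: CTC Leu / CTC Leu — identical.
Synonymous differences: 3.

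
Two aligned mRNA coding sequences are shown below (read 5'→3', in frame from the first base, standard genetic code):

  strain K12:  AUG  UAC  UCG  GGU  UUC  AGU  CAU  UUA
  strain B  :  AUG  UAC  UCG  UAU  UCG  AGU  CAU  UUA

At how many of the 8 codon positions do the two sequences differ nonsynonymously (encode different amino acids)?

2

Codon 1: AUG Met / AUG Met — identical.
Codon 2: UAC Tyr / UAC Tyr — identical.
Codon 3: UCG Ser / UCG Ser — identical.
Codon 4: GGU Gly / UAU Tyr — nonsynonymous.
Codon 5: UUC Phe / UCG Ser — nonsynonymous.
Codon 6: AGU Ser / AGU Ser — identical.
Codon 7: CAU His / CAU His — identical.
Codon 8: UUA Leu / UUA Leu — identical.
Nonsynonymous differences: 2.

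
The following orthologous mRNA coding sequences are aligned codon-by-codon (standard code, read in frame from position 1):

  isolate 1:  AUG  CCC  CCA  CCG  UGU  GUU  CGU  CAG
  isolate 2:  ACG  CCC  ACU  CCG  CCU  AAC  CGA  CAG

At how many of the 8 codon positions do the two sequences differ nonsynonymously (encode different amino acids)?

Codon 1: AUG Met / ACG Thr — nonsynonymous.
Codon 2: CCC Pro / CCC Pro — identical.
Codon 3: CCA Pro / ACU Thr — nonsynonymous.
Codon 4: CCG Pro / CCG Pro — identical.
Codon 5: UGU Cys / CCU Pro — nonsynonymous.
Codon 6: GUU Val / AAC Asn — nonsynonymous.
Codon 7: CGU Arg / CGA Arg — synonymous.
Codon 8: CAG Gln / CAG Gln — identical.
Nonsynonymous differences: 4.

4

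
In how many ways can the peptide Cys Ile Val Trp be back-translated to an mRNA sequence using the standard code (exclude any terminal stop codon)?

Cys: 2 codons.
Ile: 3 codons.
Val: 4 codons.
Trp: 1 codon.
2 × 3 × 4 × 1 = 24.

24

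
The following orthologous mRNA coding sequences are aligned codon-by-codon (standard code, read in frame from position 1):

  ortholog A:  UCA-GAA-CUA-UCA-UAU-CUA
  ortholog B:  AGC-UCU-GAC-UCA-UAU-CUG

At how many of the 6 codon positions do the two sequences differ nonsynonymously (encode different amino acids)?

2

Codon 1: UCA Ser / AGC Ser — synonymous.
Codon 2: GAA Glu / UCU Ser — nonsynonymous.
Codon 3: CUA Leu / GAC Asp — nonsynonymous.
Codon 4: UCA Ser / UCA Ser — identical.
Codon 5: UAU Tyr / UAU Tyr — identical.
Codon 6: CUA Leu / CUG Leu — synonymous.
Nonsynonymous differences: 2.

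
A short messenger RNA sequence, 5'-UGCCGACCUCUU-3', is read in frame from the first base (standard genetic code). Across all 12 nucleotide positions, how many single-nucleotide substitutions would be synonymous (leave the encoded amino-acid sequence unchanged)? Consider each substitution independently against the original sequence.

11

Codon 1 (UGC, Cys): 1 synonymous substitution.
Codon 2 (CGA, Arg): 4 synonymous substitutions.
Codon 3 (CCU, Pro): 3 synonymous substitutions.
Codon 4 (CUU, Leu): 3 synonymous substitutions.
Total: 1 + 4 + 3 + 3 = 11.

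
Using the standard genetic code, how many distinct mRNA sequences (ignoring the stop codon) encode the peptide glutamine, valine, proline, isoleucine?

Gln: 2 codons.
Val: 4 codons.
Pro: 4 codons.
Ile: 3 codons.
2 × 4 × 4 × 3 = 96.

96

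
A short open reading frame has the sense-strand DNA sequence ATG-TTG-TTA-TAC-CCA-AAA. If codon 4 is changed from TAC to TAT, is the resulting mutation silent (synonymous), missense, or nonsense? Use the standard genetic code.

Position 12 falls in codon 4: TAC → Tyr.
After the substitution the codon is TAT → Tyr.
Both encode Tyr, so the change is synonymous.

silent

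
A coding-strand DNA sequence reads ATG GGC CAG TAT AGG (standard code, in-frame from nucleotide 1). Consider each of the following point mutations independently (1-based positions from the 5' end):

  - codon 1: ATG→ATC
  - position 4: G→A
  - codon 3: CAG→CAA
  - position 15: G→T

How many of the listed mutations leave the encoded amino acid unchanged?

1

Codon 1: ATG (Met) → ATC (Ile) — missense.
Codon 2: GGC (Gly) → AGC (Ser) — missense.
Codon 3: CAG (Gln) → CAA (Gln) — synonymous.
Codon 5: AGG (Arg) → AGT (Ser) — missense.
Synonymous: 1 of 4.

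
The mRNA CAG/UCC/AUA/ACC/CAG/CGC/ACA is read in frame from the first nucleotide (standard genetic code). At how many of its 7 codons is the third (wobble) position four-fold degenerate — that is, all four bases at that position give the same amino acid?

4

Codon 1 CAG (Gln): third position 2-fold.
Codon 2 UCC (Ser): third position 4-fold.
Codon 3 AUA (Ile): third position 3-fold.
Codon 4 ACC (Thr): third position 4-fold.
Codon 5 CAG (Gln): third position 2-fold.
Codon 6 CGC (Arg): third position 4-fold.
Codon 7 ACA (Thr): third position 4-fold.
Four-fold degenerate third positions: 4.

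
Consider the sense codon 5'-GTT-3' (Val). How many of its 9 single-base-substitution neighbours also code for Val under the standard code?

3

Position 1: none → 0 synonymous.
Position 2: none → 0 synonymous.
Position 3: GTC, GTA, GTG → 3 synonymous.
Total: 0 + 0 + 3 = 3.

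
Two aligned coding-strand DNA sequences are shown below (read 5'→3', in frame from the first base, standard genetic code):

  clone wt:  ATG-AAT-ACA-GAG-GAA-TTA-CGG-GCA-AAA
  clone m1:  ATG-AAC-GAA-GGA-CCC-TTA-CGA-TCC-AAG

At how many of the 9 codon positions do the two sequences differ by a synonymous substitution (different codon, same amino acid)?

3

Codon 1: ATG Met / ATG Met — identical.
Codon 2: AAT Asn / AAC Asn — synonymous.
Codon 3: ACA Thr / GAA Glu — nonsynonymous.
Codon 4: GAG Glu / GGA Gly — nonsynonymous.
Codon 5: GAA Glu / CCC Pro — nonsynonymous.
Codon 6: TTA Leu / TTA Leu — identical.
Codon 7: CGG Arg / CGA Arg — synonymous.
Codon 8: GCA Ala / TCC Ser — nonsynonymous.
Codon 9: AAA Lys / AAG Lys — synonymous.
Synonymous differences: 3.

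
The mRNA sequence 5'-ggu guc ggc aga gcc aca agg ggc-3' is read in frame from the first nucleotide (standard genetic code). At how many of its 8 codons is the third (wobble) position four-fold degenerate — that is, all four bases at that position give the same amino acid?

6

Codon 1 GGU (Gly): third position 4-fold.
Codon 2 GUC (Val): third position 4-fold.
Codon 3 GGC (Gly): third position 4-fold.
Codon 4 AGA (Arg): third position 2-fold.
Codon 5 GCC (Ala): third position 4-fold.
Codon 6 ACA (Thr): third position 4-fold.
Codon 7 AGG (Arg): third position 2-fold.
Codon 8 GGC (Gly): third position 4-fold.
Four-fold degenerate third positions: 6.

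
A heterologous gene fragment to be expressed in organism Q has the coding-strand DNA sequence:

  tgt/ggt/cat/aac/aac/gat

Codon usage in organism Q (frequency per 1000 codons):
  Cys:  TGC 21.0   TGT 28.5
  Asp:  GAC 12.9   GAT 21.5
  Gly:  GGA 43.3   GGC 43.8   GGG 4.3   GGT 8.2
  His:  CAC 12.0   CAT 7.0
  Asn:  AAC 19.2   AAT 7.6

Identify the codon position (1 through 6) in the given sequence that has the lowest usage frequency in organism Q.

Codon 1 TGT (Cys): 28.5 per 1000.
Codon 2 GGT (Gly): 8.2 per 1000.
Codon 3 CAT (His): 7.0 per 1000.
Codon 4 AAC (Asn): 19.2 per 1000.
Codon 5 AAC (Asn): 19.2 per 1000.
Codon 6 GAT (Asp): 21.5 per 1000.
Lowest frequency is 7.0 at codon 3.

3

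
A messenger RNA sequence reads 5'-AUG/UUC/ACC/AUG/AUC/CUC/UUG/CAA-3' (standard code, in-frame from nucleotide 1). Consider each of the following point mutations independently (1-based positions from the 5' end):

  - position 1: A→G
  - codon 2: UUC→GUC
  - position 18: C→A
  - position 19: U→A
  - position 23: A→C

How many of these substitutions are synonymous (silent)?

Codon 1: AUG (Met) → GUG (Val) — missense.
Codon 2: UUC (Phe) → GUC (Val) — missense.
Codon 6: CUC (Leu) → CUA (Leu) — synonymous.
Codon 7: UUG (Leu) → AUG (Met) — missense.
Codon 8: CAA (Gln) → CCA (Pro) — missense.
Synonymous: 1 of 5.

1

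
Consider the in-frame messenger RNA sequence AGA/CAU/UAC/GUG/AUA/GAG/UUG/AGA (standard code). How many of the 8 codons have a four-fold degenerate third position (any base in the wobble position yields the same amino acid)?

1

Codon 1 AGA (Arg): third position 2-fold.
Codon 2 CAU (His): third position 2-fold.
Codon 3 UAC (Tyr): third position 2-fold.
Codon 4 GUG (Val): third position 4-fold.
Codon 5 AUA (Ile): third position 3-fold.
Codon 6 GAG (Glu): third position 2-fold.
Codon 7 UUG (Leu): third position 2-fold.
Codon 8 AGA (Arg): third position 2-fold.
Four-fold degenerate third positions: 1.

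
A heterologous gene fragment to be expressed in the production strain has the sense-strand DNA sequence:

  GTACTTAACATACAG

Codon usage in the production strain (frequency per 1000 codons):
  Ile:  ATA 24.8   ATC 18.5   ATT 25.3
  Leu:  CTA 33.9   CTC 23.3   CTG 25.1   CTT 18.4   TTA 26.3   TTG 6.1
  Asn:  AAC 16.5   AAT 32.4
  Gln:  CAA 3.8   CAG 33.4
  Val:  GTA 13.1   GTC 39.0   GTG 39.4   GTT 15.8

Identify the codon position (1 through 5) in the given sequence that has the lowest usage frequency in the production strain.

1

Codon 1 GTA (Val): 13.1 per 1000.
Codon 2 CTT (Leu): 18.4 per 1000.
Codon 3 AAC (Asn): 16.5 per 1000.
Codon 4 ATA (Ile): 24.8 per 1000.
Codon 5 CAG (Gln): 33.4 per 1000.
Lowest frequency is 13.1 at codon 1.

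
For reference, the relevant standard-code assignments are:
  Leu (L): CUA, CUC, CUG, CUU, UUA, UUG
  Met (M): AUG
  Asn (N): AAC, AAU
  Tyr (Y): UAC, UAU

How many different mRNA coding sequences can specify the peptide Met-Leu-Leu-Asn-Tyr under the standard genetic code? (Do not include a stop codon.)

144

Met: 1 codon.
Leu: 6 codons.
Leu: 6 codons.
Asn: 2 codons.
Tyr: 2 codons.
1 × 6 × 6 × 2 × 2 = 144.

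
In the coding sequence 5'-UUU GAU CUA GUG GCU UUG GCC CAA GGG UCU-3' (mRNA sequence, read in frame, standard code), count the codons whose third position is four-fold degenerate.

6

Codon 1 UUU (Phe): third position 2-fold.
Codon 2 GAU (Asp): third position 2-fold.
Codon 3 CUA (Leu): third position 4-fold.
Codon 4 GUG (Val): third position 4-fold.
Codon 5 GCU (Ala): third position 4-fold.
Codon 6 UUG (Leu): third position 2-fold.
Codon 7 GCC (Ala): third position 4-fold.
Codon 8 CAA (Gln): third position 2-fold.
Codon 9 GGG (Gly): third position 4-fold.
Codon 10 UCU (Ser): third position 4-fold.
Four-fold degenerate third positions: 6.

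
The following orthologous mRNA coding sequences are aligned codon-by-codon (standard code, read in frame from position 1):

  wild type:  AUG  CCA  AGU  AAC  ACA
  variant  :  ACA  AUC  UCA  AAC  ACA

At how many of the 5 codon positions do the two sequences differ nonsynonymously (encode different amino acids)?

2

Codon 1: AUG Met / ACA Thr — nonsynonymous.
Codon 2: CCA Pro / AUC Ile — nonsynonymous.
Codon 3: AGU Ser / UCA Ser — synonymous.
Codon 4: AAC Asn / AAC Asn — identical.
Codon 5: ACA Thr / ACA Thr — identical.
Nonsynonymous differences: 2.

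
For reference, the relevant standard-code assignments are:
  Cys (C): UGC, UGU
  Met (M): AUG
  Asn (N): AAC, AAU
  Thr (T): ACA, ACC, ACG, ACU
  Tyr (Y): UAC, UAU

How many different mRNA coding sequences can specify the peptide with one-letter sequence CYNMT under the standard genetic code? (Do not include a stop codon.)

Cys: 2 codons.
Tyr: 2 codons.
Asn: 2 codons.
Met: 1 codon.
Thr: 4 codons.
2 × 2 × 2 × 1 × 4 = 32.

32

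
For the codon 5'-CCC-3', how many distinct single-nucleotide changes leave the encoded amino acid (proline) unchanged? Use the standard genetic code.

3

Position 1: none → 0 synonymous.
Position 2: none → 0 synonymous.
Position 3: CCU, CCA, CCG → 3 synonymous.
Total: 0 + 0 + 3 = 3.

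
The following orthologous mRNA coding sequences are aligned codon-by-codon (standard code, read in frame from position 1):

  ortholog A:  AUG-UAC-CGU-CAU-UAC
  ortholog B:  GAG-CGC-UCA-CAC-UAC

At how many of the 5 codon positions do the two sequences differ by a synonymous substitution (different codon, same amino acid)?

Codon 1: AUG Met / GAG Glu — nonsynonymous.
Codon 2: UAC Tyr / CGC Arg — nonsynonymous.
Codon 3: CGU Arg / UCA Ser — nonsynonymous.
Codon 4: CAU His / CAC His — synonymous.
Codon 5: UAC Tyr / UAC Tyr — identical.
Synonymous differences: 1.

1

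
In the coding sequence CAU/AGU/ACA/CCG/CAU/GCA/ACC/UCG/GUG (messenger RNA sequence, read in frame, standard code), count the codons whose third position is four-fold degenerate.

6

Codon 1 CAU (His): third position 2-fold.
Codon 2 AGU (Ser): third position 2-fold.
Codon 3 ACA (Thr): third position 4-fold.
Codon 4 CCG (Pro): third position 4-fold.
Codon 5 CAU (His): third position 2-fold.
Codon 6 GCA (Ala): third position 4-fold.
Codon 7 ACC (Thr): third position 4-fold.
Codon 8 UCG (Ser): third position 4-fold.
Codon 9 GUG (Val): third position 4-fold.
Four-fold degenerate third positions: 6.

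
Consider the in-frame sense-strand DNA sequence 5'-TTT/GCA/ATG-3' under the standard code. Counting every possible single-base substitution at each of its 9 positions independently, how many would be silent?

4

Codon 1 (TTT, Phe): 1 synonymous substitution.
Codon 2 (GCA, Ala): 3 synonymous substitutions.
Codon 3 (ATG, Met): 0 synonymous substitutions.
Total: 1 + 3 + 0 = 4.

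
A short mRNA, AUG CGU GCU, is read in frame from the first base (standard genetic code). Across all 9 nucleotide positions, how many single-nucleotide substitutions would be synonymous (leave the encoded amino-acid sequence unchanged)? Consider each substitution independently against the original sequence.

6

Codon 1 (AUG, Met): 0 synonymous substitutions.
Codon 2 (CGU, Arg): 3 synonymous substitutions.
Codon 3 (GCU, Ala): 3 synonymous substitutions.
Total: 0 + 3 + 3 = 6.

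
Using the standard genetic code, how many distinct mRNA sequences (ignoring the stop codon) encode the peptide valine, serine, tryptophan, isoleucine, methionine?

Val: 4 codons.
Ser: 6 codons.
Trp: 1 codon.
Ile: 3 codons.
Met: 1 codon.
4 × 6 × 1 × 3 × 1 = 72.

72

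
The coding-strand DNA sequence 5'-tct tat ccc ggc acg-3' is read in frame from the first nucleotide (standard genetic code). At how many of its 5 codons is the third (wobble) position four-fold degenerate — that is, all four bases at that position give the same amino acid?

Codon 1 TCT (Ser): third position 4-fold.
Codon 2 TAT (Tyr): third position 2-fold.
Codon 3 CCC (Pro): third position 4-fold.
Codon 4 GGC (Gly): third position 4-fold.
Codon 5 ACG (Thr): third position 4-fold.
Four-fold degenerate third positions: 4.

4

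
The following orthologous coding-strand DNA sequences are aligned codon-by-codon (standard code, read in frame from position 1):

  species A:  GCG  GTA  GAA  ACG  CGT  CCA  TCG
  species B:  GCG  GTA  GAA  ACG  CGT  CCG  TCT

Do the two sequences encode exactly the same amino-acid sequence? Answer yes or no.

yes

Codon 1: GCG Ala / GCG Ala — identical.
Codon 2: GTA Val / GTA Val — identical.
Codon 3: GAA Glu / GAA Glu — identical.
Codon 4: ACG Thr / ACG Thr — identical.
Codon 5: CGT Arg / CGT Arg — identical.
Codon 6: CCA Pro / CCG Pro — synonymous.
Codon 7: TCG Ser / TCT Ser — synonymous.
Nonsynonymous differences: 0 → same protein.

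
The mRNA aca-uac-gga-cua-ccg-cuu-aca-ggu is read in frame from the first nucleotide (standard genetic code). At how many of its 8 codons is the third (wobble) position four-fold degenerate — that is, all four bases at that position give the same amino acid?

7

Codon 1 ACA (Thr): third position 4-fold.
Codon 2 UAC (Tyr): third position 2-fold.
Codon 3 GGA (Gly): third position 4-fold.
Codon 4 CUA (Leu): third position 4-fold.
Codon 5 CCG (Pro): third position 4-fold.
Codon 6 CUU (Leu): third position 4-fold.
Codon 7 ACA (Thr): third position 4-fold.
Codon 8 GGU (Gly): third position 4-fold.
Four-fold degenerate third positions: 7.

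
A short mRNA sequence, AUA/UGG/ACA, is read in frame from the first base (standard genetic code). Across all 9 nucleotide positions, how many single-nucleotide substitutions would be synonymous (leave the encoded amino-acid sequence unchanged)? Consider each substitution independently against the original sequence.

Codon 1 (AUA, Ile): 2 synonymous substitutions.
Codon 2 (UGG, Trp): 0 synonymous substitutions.
Codon 3 (ACA, Thr): 3 synonymous substitutions.
Total: 2 + 0 + 3 = 5.

5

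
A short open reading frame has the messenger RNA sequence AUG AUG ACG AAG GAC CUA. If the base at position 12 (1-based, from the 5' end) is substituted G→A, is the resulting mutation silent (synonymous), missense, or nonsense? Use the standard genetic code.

Position 12 falls in codon 4: AAG → Lys.
After the substitution the codon is AAA → Lys.
Both encode Lys, so the change is synonymous.

silent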